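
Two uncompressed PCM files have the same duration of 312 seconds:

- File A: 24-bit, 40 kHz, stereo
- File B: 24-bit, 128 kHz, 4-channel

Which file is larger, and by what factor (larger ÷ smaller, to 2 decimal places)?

File A: 40,000 × 3 × 2 = 240,000 bytes/s.
File B: 128,000 × 3 × 4 = 1,536,000 bytes/s.
File B is larger; ratio = 479,232,000 / 74,880,000 = 6.40.

File B, by a factor of 6.40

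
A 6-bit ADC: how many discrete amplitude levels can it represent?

64 levels

2^6 = 64.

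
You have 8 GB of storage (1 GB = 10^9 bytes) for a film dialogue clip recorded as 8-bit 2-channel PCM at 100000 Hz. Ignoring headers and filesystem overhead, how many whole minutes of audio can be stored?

Uncompressed byte rate = 100,000 × 1 × 2 = 200,000 bytes/s.
Capacity = 8 × 1,000,000,000 = 8,000,000,000 bytes.
8,000,000,000 / 200,000 ≈ 40000 s → 666 minutes.

666 minutes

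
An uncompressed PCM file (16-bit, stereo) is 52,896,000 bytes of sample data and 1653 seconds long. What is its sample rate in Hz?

Bytes = sample_rate × seconds × bytes_per_sample × channels.
sample_rate = 52,896,000 / (1,653 × 2 × 2) = 52,896,000 / 6,612 = 8,000 Hz.

8,000 Hz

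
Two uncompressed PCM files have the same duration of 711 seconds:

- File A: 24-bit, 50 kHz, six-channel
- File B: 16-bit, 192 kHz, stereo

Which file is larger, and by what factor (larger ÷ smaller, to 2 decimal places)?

File A, by a factor of 1.17

File A: 50,000 × 3 × 6 = 900,000 bytes/s.
File B: 192,000 × 2 × 2 = 768,000 bytes/s.
File A is larger; ratio = 639,900,000 / 546,048,000 = 1.17.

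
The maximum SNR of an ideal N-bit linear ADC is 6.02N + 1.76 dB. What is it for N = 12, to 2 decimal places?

74.00 dB

6.02 × 12 + 1.76 = 74.00 dB.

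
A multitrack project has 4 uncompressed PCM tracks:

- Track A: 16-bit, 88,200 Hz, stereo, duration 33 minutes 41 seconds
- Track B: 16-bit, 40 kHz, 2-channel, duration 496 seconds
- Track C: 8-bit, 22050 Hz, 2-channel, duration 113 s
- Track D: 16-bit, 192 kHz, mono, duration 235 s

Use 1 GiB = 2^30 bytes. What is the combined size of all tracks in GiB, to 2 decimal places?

0.83 GiB

Track A: 33 minutes 41 seconds = 2,021 s; 88,200 × 2,021 × 2 × 2 = 713,008,800 bytes.
Track B: 40,000 × 496 × 2 × 2 = 79,360,000 bytes.
Track C: 22,050 × 113 × 1 × 2 = 4,983,300 bytes.
Track D: 192,000 × 235 × 2 × 1 = 90,240,000 bytes.
Total = 887,592,100 bytes = 0.83 GiB.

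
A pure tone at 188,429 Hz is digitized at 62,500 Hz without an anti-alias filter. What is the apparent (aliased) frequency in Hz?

Nyquist = 62,500/2 = 31,250 Hz; 188,429 Hz exceeds it.
Alias = |188,429 − 3×62,500| = |188,429 − 187,500| = 929 Hz.

929 Hz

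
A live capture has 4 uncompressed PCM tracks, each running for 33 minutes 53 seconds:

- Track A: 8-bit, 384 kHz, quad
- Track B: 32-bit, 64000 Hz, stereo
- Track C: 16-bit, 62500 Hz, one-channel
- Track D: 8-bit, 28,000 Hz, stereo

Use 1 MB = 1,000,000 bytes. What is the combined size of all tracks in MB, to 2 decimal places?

4531.56 MB

33 minutes 53 seconds = 2,033 s.
Track A: 384,000 × 2,033 × 1 × 4 = 3,122,688,000 bytes.
Track B: 64,000 × 2,033 × 4 × 2 = 1,040,896,000 bytes.
Track C: 62,500 × 2,033 × 2 × 1 = 254,125,000 bytes.
Track D: 28,000 × 2,033 × 1 × 2 = 113,848,000 bytes.
Total = 4,531,557,000 bytes = 4531.56 MB.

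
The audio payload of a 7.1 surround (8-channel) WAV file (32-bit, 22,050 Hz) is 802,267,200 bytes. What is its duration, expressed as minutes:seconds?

18:57

Byte rate = 22,050 × 4 × 8 = 705,600 bytes/s.
Duration = 802,267,200 / 705,600 = 1,137 s.
1,137 s = 18:57.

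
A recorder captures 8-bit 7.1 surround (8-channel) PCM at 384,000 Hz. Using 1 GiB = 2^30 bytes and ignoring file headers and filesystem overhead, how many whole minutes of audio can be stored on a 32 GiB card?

186 minutes

Uncompressed byte rate = 384,000 × 1 × 8 = 3,072,000 bytes/s.
Capacity = 32 × 1,073,741,824 = 34,359,738,368 bytes.
34,359,738,368 / 3,072,000 ≈ 11184.81 s → 186 minutes.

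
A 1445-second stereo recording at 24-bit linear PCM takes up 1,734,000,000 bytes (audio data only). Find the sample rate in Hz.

200,000 Hz

Bytes = sample_rate × seconds × bytes_per_sample × channels.
sample_rate = 1,734,000,000 / (1,445 × 3 × 2) = 1,734,000,000 / 8,670 = 200,000 Hz.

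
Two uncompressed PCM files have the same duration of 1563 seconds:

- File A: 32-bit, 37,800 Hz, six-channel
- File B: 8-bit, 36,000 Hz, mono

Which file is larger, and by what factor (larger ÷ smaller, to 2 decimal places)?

File A, by a factor of 25.20

File A: 37,800 × 4 × 6 = 907,200 bytes/s.
File B: 36,000 × 1 × 1 = 36,000 bytes/s.
File A is larger; ratio = 1,417,953,600 / 56,268,000 = 25.20.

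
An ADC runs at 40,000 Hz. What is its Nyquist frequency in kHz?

Nyquist frequency = sample rate / 2 = 40,000 / 2 = 20 kHz.

20 kHz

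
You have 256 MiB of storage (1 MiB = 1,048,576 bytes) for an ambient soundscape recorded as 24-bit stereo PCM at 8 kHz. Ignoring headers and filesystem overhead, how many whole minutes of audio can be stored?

93 minutes

Uncompressed byte rate = 8,000 × 3 × 2 = 48,000 bytes/s.
Capacity = 256 × 1,048,576 = 268,435,456 bytes.
268,435,456 / 48,000 ≈ 5592.41 s → 93 minutes.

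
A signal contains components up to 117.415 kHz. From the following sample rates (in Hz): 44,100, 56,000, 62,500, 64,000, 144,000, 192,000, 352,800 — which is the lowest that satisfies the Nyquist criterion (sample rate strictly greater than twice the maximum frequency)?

352,800 Hz

Need sample rate > 2 × 117,415 = 234,830 Hz.
Lowest listed rate above 234,830 Hz is 352,800 Hz.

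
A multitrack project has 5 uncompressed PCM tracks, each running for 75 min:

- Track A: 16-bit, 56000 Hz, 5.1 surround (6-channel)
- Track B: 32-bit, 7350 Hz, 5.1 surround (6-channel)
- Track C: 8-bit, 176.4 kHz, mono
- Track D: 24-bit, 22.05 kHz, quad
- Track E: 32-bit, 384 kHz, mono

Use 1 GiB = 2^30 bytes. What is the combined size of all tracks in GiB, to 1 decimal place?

11.8 GiB

75 min = 4,500 s.
Track A: 56,000 × 4,500 × 2 × 6 = 3,024,000,000 bytes.
Track B: 7,350 × 4,500 × 4 × 6 = 793,800,000 bytes.
Track C: 176,400 × 4,500 × 1 × 1 = 793,800,000 bytes.
Track D: 22,050 × 4,500 × 3 × 4 = 1,190,700,000 bytes.
Track E: 384,000 × 4,500 × 4 × 1 = 6,912,000,000 bytes.
Total = 12,714,300,000 bytes = 11.8 GiB.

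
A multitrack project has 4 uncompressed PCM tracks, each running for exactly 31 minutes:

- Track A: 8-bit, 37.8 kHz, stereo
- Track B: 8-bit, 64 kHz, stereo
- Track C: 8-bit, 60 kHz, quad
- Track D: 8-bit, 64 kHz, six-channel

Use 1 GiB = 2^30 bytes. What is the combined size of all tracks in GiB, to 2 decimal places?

1.43 GiB

exactly 31 minutes = 1,860 s.
Track A: 37,800 × 1,860 × 1 × 2 = 140,616,000 bytes.
Track B: 64,000 × 1,860 × 1 × 2 = 238,080,000 bytes.
Track C: 60,000 × 1,860 × 1 × 4 = 446,400,000 bytes.
Track D: 64,000 × 1,860 × 1 × 6 = 714,240,000 bytes.
Total = 1,539,336,000 bytes = 1.43 GiB.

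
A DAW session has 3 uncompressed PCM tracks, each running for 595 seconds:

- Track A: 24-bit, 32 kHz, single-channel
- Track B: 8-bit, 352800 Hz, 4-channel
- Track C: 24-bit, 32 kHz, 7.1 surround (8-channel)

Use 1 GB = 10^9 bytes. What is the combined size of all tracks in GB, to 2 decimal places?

1.35 GB

Track A: 32,000 × 595 × 3 × 1 = 57,120,000 bytes.
Track B: 352,800 × 595 × 1 × 4 = 839,664,000 bytes.
Track C: 32,000 × 595 × 3 × 8 = 456,960,000 bytes.
Total = 1,353,744,000 bytes = 1.35 GB.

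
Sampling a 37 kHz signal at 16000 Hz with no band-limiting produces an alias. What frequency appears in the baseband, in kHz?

Nyquist = 16,000/2 = 8,000 Hz; 37,000 Hz exceeds it.
Alias = |37,000 − 2×16,000| = |37,000 − 32,000| = 5,000 Hz = 5 kHz.

5 kHz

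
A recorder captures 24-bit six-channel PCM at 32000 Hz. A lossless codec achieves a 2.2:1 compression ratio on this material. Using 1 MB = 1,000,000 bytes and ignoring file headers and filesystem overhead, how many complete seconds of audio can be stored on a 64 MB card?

Uncompressed byte rate = 32,000 × 3 × 6 = 576,000 bytes/s.
After 2.2:1 compression, effective rate ≈ 261818.18 bytes/s.
Capacity = 64 × 1,000,000 = 64,000,000 bytes.
64,000,000 / effective rate ≈ 244.44 s → 244 seconds.

244 seconds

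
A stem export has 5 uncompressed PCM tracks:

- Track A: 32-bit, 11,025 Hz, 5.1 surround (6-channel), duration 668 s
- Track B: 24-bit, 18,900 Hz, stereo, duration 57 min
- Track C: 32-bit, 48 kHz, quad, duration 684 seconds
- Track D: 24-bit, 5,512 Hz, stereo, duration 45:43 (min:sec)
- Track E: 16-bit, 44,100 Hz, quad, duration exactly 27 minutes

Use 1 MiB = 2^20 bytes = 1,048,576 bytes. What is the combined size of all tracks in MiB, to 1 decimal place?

1671.0 MiB

Track A: 11,025 × 668 × 4 × 6 = 176,752,800 bytes.
Track B: 57 min = 3,420 s; 18,900 × 3,420 × 3 × 2 = 387,828,000 bytes.
Track C: 48,000 × 684 × 4 × 4 = 525,312,000 bytes.
Track D: 45:43 (min:sec) = 2,743 s; 5,512 × 2,743 × 3 × 2 = 90,716,496 bytes.
Track E: exactly 27 minutes = 1,620 s; 44,100 × 1,620 × 2 × 4 = 571,536,000 bytes.
Total = 1,752,145,296 bytes = 1671.0 MiB.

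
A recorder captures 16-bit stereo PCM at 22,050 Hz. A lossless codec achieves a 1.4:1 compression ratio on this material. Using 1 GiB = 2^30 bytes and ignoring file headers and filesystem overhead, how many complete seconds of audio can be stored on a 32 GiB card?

545,392 seconds

Uncompressed byte rate = 22,050 × 2 × 2 = 88,200 bytes/s.
After 1.4:1 compression, effective rate ≈ 63000 bytes/s.
Capacity = 32 × 1,073,741,824 = 34,359,738,368 bytes.
34,359,738,368 / effective rate ≈ 545392.67 s → 545,392 seconds.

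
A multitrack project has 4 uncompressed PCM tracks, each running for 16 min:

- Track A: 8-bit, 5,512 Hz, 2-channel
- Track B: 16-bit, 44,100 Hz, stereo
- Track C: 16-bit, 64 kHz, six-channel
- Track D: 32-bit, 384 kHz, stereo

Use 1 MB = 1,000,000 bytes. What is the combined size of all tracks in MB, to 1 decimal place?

3866.3 MB

16 min = 960 s.
Track A: 5,512 × 960 × 1 × 2 = 10,583,040 bytes.
Track B: 44,100 × 960 × 2 × 2 = 169,344,000 bytes.
Track C: 64,000 × 960 × 2 × 6 = 737,280,000 bytes.
Track D: 384,000 × 960 × 4 × 2 = 2,949,120,000 bytes.
Total = 3,866,327,040 bytes = 3866.3 MB.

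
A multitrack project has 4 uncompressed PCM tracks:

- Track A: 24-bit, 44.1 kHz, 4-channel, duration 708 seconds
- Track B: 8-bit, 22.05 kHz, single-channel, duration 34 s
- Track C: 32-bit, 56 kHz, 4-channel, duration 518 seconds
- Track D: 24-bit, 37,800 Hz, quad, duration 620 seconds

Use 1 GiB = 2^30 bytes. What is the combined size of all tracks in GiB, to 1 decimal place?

Track A: 44,100 × 708 × 3 × 4 = 374,673,600 bytes.
Track B: 22,050 × 34 × 1 × 1 = 749,700 bytes.
Track C: 56,000 × 518 × 4 × 4 = 464,128,000 bytes.
Track D: 37,800 × 620 × 3 × 4 = 281,232,000 bytes.
Total = 1,120,783,300 bytes = 1.0 GiB.

1.0 GiB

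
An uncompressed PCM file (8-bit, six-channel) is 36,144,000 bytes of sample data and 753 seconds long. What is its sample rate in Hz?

Bytes = sample_rate × seconds × bytes_per_sample × channels.
sample_rate = 36,144,000 / (753 × 1 × 6) = 36,144,000 / 4,518 = 8,000 Hz.

8,000 Hz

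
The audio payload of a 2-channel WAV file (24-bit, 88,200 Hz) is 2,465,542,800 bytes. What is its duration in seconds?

Byte rate = 88,200 × 3 × 2 = 529,200 bytes/s.
Duration = 2,465,542,800 / 529,200 = 4,659 s.

4,659 seconds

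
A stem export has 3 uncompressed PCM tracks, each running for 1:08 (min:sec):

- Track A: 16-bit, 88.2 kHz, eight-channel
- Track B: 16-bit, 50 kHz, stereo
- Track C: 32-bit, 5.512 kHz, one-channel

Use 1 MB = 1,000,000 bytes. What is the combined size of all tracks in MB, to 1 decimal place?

111.1 MB

1:08 (min:sec) = 68 s.
Track A: 88,200 × 68 × 2 × 8 = 95,961,600 bytes.
Track B: 50,000 × 68 × 2 × 2 = 13,600,000 bytes.
Track C: 5,512 × 68 × 4 × 1 = 1,499,264 bytes.
Total = 111,060,864 bytes = 111.1 MB.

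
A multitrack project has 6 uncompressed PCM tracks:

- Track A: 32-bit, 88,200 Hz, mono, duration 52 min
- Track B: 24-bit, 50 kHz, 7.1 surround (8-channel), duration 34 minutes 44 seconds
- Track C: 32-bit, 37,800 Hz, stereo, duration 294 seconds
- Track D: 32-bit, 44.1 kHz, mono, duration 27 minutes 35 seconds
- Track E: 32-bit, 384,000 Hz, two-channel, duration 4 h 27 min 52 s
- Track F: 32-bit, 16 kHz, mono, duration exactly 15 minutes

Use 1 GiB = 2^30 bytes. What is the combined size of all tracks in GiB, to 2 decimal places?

49.74 GiB

Track A: 52 min = 3,120 s; 88,200 × 3,120 × 4 × 1 = 1,100,736,000 bytes.
Track B: 34 minutes 44 seconds = 2,084 s; 50,000 × 2,084 × 3 × 8 = 2,500,800,000 bytes.
Track C: 37,800 × 294 × 4 × 2 = 88,905,600 bytes.
Track D: 27 minutes 35 seconds = 1,655 s; 44,100 × 1,655 × 4 × 1 = 291,942,000 bytes.
Track E: 4 h 27 min 52 s = 16,072 s; 384,000 × 16,072 × 4 × 2 = 49,373,184,000 bytes.
Track F: exactly 15 minutes = 900 s; 16,000 × 900 × 4 × 1 = 57,600,000 bytes.
Total = 53,413,167,600 bytes = 49.74 GiB.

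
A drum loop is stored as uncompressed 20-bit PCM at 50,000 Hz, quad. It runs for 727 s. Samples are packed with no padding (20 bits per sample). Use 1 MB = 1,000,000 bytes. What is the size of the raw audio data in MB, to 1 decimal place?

Bits = 50,000 × 727 × 20 × 4 = 2,908,000,000 bits = 363,500,000 bytes.
363,500,000 / 1,000,000 = 363.5 MB.

363.5 MB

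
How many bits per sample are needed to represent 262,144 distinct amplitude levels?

log2(262,144) = 18.

18 bits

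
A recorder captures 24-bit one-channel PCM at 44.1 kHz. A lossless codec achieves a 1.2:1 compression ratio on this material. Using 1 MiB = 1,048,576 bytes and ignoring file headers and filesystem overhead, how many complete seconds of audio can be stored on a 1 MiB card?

9 seconds

Uncompressed byte rate = 44,100 × 3 × 1 = 132,300 bytes/s.
After 1.2:1 compression, effective rate ≈ 110250 bytes/s.
Capacity = 1 × 1,048,576 = 1,048,576 bytes.
1,048,576 / effective rate ≈ 9.51 s → 9 seconds.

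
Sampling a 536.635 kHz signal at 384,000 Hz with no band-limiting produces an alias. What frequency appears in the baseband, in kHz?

Nyquist = 384,000/2 = 192,000 Hz; 536,635 Hz exceeds it.
Alias = |536,635 − 1×384,000| = |536,635 − 384,000| = 152,635 Hz = 152.635 kHz.

152.635 kHz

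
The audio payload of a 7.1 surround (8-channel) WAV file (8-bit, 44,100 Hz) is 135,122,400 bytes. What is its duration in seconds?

383 seconds

Byte rate = 44,100 × 1 × 8 = 352,800 bytes/s.
Duration = 135,122,400 / 352,800 = 383 s.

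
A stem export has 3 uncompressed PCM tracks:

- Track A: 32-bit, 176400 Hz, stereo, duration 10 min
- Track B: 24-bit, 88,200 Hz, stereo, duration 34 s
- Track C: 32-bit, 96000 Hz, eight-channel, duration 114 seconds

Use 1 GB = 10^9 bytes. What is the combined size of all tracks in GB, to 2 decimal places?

Track A: 10 min = 600 s; 176,400 × 600 × 4 × 2 = 846,720,000 bytes.
Track B: 88,200 × 34 × 3 × 2 = 17,992,800 bytes.
Track C: 96,000 × 114 × 4 × 8 = 350,208,000 bytes.
Total = 1,214,920,800 bytes = 1.21 GB.

1.21 GB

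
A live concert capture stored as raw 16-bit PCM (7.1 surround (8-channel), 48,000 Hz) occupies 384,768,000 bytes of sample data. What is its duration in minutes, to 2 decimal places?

Byte rate = 48,000 × 2 × 8 = 768,000 bytes/s.
Duration = 384,768,000 / 768,000 = 501 s.
501 s / 60 = 8.35 minutes.

8.35 minutes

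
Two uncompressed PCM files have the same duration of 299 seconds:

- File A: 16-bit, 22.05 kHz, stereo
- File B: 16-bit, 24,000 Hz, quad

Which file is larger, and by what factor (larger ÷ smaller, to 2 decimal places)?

File A: 22,050 × 2 × 2 = 88,200 bytes/s.
File B: 24,000 × 2 × 4 = 192,000 bytes/s.
File B is larger; ratio = 57,408,000 / 26,371,800 = 2.18.

File B, by a factor of 2.18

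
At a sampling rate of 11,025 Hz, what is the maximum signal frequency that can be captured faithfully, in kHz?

5.5125 kHz

Nyquist frequency = sample rate / 2 = 11,025 / 2 = 5.5125 kHz.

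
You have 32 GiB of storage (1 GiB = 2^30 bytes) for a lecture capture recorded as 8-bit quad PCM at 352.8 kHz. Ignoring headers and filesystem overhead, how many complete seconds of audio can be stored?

Uncompressed byte rate = 352,800 × 1 × 4 = 1,411,200 bytes/s.
Capacity = 32 × 1,073,741,824 = 34,359,738,368 bytes.
34,359,738,368 / 1,411,200 ≈ 24347.89 s → 24,347 seconds.

24,347 seconds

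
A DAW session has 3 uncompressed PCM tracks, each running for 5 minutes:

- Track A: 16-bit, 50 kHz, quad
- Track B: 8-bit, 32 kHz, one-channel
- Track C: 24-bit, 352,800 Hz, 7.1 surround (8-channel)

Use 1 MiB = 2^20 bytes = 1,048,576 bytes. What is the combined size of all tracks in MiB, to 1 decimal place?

2546.1 MiB

5 minutes = 300 s.
Track A: 50,000 × 300 × 2 × 4 = 120,000,000 bytes.
Track B: 32,000 × 300 × 1 × 1 = 9,600,000 bytes.
Track C: 352,800 × 300 × 3 × 8 = 2,540,160,000 bytes.
Total = 2,669,760,000 bytes = 2546.1 MiB.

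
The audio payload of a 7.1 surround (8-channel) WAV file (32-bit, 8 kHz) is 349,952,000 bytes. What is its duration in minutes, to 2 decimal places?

Byte rate = 8,000 × 4 × 8 = 256,000 bytes/s.
Duration = 349,952,000 / 256,000 = 1,367 s.
1,367 s / 60 = 22.78 minutes.

22.78 minutes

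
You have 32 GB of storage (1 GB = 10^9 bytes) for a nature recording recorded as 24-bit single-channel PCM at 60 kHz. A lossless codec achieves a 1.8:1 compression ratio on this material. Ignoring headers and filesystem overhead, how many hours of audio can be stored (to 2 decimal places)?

Uncompressed byte rate = 60,000 × 3 × 1 = 180,000 bytes/s.
After 1.8:1 compression, effective rate ≈ 100000 bytes/s.
Capacity = 32 × 1,000,000,000 = 32,000,000,000 bytes.
32,000,000,000 / effective rate ≈ 320000 s → 88.89 hours.

88.89 hours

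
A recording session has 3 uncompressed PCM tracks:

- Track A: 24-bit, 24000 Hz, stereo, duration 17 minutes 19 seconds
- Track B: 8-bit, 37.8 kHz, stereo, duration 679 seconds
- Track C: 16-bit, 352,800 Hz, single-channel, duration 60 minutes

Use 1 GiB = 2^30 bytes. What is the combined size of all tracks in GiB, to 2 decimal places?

2.55 GiB

Track A: 17 minutes 19 seconds = 1,039 s; 24,000 × 1,039 × 3 × 2 = 149,616,000 bytes.
Track B: 37,800 × 679 × 1 × 2 = 51,332,400 bytes.
Track C: 60 minutes = 3,600 s; 352,800 × 3,600 × 2 × 1 = 2,540,160,000 bytes.
Total = 2,741,108,400 bytes = 2.55 GiB.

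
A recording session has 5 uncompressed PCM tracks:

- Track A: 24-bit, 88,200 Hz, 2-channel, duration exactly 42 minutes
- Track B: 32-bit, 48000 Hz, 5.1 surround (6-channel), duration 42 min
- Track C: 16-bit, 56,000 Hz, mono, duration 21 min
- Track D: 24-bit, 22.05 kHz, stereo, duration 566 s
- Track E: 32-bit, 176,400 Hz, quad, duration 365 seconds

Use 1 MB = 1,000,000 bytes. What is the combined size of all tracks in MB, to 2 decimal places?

Track A: exactly 42 minutes = 2,520 s; 88,200 × 2,520 × 3 × 2 = 1,333,584,000 bytes.
Track B: 42 min = 2,520 s; 48,000 × 2,520 × 4 × 6 = 2,903,040,000 bytes.
Track C: 21 min = 1,260 s; 56,000 × 1,260 × 2 × 1 = 141,120,000 bytes.
Track D: 22,050 × 566 × 3 × 2 = 74,881,800 bytes.
Track E: 176,400 × 365 × 4 × 4 = 1,030,176,000 bytes.
Total = 5,482,801,800 bytes = 5482.80 MB.

5482.80 MB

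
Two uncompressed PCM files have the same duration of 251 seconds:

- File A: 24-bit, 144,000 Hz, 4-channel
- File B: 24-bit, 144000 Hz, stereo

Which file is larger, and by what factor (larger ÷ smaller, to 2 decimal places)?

File A, by a factor of 2.00

File A: 144,000 × 3 × 4 = 1,728,000 bytes/s.
File B: 144,000 × 3 × 2 = 864,000 bytes/s.
File A is larger; ratio = 433,728,000 / 216,864,000 = 2.00.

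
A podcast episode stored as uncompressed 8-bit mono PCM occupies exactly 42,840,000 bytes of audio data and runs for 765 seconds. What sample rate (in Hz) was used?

Bytes = sample_rate × seconds × bytes_per_sample × channels.
sample_rate = 42,840,000 / (765 × 1 × 1) = 42,840,000 / 765 = 56,000 Hz.

56,000 Hz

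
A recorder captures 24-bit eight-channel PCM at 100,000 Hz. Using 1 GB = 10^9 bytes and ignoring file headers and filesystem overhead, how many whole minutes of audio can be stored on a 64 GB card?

Uncompressed byte rate = 100,000 × 3 × 8 = 2,400,000 bytes/s.
Capacity = 64 × 1,000,000,000 = 64,000,000,000 bytes.
64,000,000,000 / 2,400,000 ≈ 26666.67 s → 444 minutes.

444 minutes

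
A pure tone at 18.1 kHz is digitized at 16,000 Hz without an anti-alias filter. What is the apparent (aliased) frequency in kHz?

Nyquist = 16,000/2 = 8,000 Hz; 18,100 Hz exceeds it.
Alias = |18,100 − 1×16,000| = |18,100 − 16,000| = 2,100 Hz = 2.1 kHz.

2.1 kHz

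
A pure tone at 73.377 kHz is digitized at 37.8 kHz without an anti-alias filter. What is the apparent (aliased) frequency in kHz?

2.223 kHz

Nyquist = 37,800/2 = 18,900 Hz; 73,377 Hz exceeds it.
Alias = |73,377 − 2×37,800| = |73,377 − 75,600| = 2,223 Hz = 2.223 kHz.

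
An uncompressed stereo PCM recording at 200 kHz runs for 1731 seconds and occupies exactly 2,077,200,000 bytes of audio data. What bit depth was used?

Bytes per sample = 2,077,200,000 / (200,000 × 1,731 × 2) = 2,077,200,000 / 692,400,000 = 3.
Bit depth = 3 × 8 = 24 bits.

24 bits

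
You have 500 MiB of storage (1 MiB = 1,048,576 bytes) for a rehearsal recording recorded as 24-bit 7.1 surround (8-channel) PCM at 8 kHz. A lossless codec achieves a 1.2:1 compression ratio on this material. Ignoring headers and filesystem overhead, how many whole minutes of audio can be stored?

Uncompressed byte rate = 8,000 × 3 × 8 = 192,000 bytes/s.
After 1.2:1 compression, effective rate ≈ 160000 bytes/s.
Capacity = 500 × 1,048,576 = 524,288,000 bytes.
524,288,000 / effective rate ≈ 3276.8 s → 54 minutes.

54 minutes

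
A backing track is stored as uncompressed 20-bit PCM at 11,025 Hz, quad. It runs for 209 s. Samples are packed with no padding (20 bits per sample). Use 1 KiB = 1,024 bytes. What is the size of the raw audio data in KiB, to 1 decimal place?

Bits = 11,025 × 209 × 20 × 4 = 184,338,000 bits = 23,042,250 bytes.
23,042,250 / 1,024 = 22502.2 KiB.

22502.2 KiB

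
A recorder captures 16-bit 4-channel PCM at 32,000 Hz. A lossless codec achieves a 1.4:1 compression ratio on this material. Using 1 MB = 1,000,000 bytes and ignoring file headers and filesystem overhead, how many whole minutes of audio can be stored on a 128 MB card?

Uncompressed byte rate = 32,000 × 2 × 4 = 256,000 bytes/s.
After 1.4:1 compression, effective rate ≈ 182857.14 bytes/s.
Capacity = 128 × 1,000,000 = 128,000,000 bytes.
128,000,000 / effective rate ≈ 700 s → 11 minutes.

11 minutes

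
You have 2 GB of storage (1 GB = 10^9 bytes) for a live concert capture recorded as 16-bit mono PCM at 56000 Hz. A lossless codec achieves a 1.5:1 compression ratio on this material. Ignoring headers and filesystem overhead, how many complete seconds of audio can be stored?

26,785 seconds

Uncompressed byte rate = 56,000 × 2 × 1 = 112,000 bytes/s.
After 1.5:1 compression, effective rate ≈ 74666.67 bytes/s.
Capacity = 2 × 1,000,000,000 = 2,000,000,000 bytes.
2,000,000,000 / effective rate ≈ 26785.71 s → 26,785 seconds.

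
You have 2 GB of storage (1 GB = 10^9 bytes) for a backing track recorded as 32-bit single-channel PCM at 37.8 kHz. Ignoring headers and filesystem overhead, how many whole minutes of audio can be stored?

220 minutes

Uncompressed byte rate = 37,800 × 4 × 1 = 151,200 bytes/s.
Capacity = 2 × 1,000,000,000 = 2,000,000,000 bytes.
2,000,000,000 / 151,200 ≈ 13227.51 s → 220 minutes.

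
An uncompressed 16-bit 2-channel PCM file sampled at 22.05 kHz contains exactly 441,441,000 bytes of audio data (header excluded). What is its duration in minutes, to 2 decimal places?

83.42 minutes

Byte rate = 22,050 × 2 × 2 = 88,200 bytes/s.
Duration = 441,441,000 / 88,200 = 5,005 s.
5,005 s / 60 = 83.42 minutes.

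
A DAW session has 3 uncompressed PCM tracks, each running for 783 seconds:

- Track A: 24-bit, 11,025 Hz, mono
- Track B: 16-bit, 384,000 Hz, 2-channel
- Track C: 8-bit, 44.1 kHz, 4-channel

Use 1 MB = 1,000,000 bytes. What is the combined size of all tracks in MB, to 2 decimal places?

Track A: 11,025 × 783 × 3 × 1 = 25,897,725 bytes.
Track B: 384,000 × 783 × 2 × 2 = 1,202,688,000 bytes.
Track C: 44,100 × 783 × 1 × 4 = 138,121,200 bytes.
Total = 1,366,706,925 bytes = 1366.71 MB.

1366.71 MB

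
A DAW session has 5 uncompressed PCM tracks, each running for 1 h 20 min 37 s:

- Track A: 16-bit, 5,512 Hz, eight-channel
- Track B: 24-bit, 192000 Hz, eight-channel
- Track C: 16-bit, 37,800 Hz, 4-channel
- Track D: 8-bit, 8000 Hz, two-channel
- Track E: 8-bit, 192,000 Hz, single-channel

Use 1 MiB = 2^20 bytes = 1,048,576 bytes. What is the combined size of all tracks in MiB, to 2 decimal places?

1 h 20 min 37 s = 4,837 s.
Track A: 5,512 × 4,837 × 2 × 8 = 426,584,704 bytes.
Track B: 192,000 × 4,837 × 3 × 8 = 22,288,896,000 bytes.
Track C: 37,800 × 4,837 × 2 × 4 = 1,462,708,800 bytes.
Track D: 8,000 × 4,837 × 1 × 2 = 77,392,000 bytes.
Track E: 192,000 × 4,837 × 1 × 1 = 928,704,000 bytes.
Total = 25,184,285,504 bytes = 24017.61 MiB.

24017.61 MiB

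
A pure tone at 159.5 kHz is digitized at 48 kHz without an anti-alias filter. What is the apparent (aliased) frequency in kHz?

Nyquist = 48,000/2 = 24,000 Hz; 159,500 Hz exceeds it.
Alias = |159,500 − 3×48,000| = |159,500 − 144,000| = 15,500 Hz = 15.5 kHz.

15.5 kHz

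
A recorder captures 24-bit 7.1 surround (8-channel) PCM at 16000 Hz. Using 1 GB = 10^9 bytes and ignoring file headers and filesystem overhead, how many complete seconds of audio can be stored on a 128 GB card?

Uncompressed byte rate = 16,000 × 3 × 8 = 384,000 bytes/s.
Capacity = 128 × 1,000,000,000 = 128,000,000,000 bytes.
128,000,000,000 / 384,000 ≈ 333333.33 s → 333,333 seconds.

333,333 seconds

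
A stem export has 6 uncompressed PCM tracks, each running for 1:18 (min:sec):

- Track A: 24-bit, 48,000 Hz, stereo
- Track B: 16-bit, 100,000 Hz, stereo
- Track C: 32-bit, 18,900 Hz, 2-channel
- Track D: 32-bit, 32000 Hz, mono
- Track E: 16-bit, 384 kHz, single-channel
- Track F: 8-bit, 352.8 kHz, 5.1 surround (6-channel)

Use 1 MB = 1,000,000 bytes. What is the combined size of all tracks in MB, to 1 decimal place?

300.5 MB

1:18 (min:sec) = 78 s.
Track A: 48,000 × 78 × 3 × 2 = 22,464,000 bytes.
Track B: 100,000 × 78 × 2 × 2 = 31,200,000 bytes.
Track C: 18,900 × 78 × 4 × 2 = 11,793,600 bytes.
Track D: 32,000 × 78 × 4 × 1 = 9,984,000 bytes.
Track E: 384,000 × 78 × 2 × 1 = 59,904,000 bytes.
Track F: 352,800 × 78 × 1 × 6 = 165,110,400 bytes.
Total = 300,456,000 bytes = 300.5 MB.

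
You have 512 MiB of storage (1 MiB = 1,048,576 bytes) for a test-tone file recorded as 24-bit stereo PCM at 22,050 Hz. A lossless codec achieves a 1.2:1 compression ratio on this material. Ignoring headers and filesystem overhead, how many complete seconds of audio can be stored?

4,869 seconds

Uncompressed byte rate = 22,050 × 3 × 2 = 132,300 bytes/s.
After 1.2:1 compression, effective rate ≈ 110250 bytes/s.
Capacity = 512 × 1,048,576 = 536,870,912 bytes.
536,870,912 / effective rate ≈ 4869.58 s → 4,869 seconds.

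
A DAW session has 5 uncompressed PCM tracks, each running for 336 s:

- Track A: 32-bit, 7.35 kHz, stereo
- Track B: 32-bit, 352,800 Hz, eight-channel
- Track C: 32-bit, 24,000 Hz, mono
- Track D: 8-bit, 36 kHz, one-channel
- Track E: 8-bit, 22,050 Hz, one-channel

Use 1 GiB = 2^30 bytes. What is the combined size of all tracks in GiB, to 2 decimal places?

3.60 GiB

Track A: 7,350 × 336 × 4 × 2 = 19,756,800 bytes.
Track B: 352,800 × 336 × 4 × 8 = 3,793,305,600 bytes.
Track C: 24,000 × 336 × 4 × 1 = 32,256,000 bytes.
Track D: 36,000 × 336 × 1 × 1 = 12,096,000 bytes.
Track E: 22,050 × 336 × 1 × 1 = 7,408,800 bytes.
Total = 3,864,823,200 bytes = 3.60 GiB.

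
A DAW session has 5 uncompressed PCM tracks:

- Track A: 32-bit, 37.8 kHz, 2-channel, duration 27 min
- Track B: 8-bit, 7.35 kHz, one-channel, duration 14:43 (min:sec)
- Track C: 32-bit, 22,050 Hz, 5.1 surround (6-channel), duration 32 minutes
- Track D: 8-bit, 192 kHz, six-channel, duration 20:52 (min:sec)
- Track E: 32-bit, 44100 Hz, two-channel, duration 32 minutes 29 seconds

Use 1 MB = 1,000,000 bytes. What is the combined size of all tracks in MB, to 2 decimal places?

Track A: 27 min = 1,620 s; 37,800 × 1,620 × 4 × 2 = 489,888,000 bytes.
Track B: 14:43 (min:sec) = 883 s; 7,350 × 883 × 1 × 1 = 6,490,050 bytes.
Track C: 32 minutes = 1,920 s; 22,050 × 1,920 × 4 × 6 = 1,016,064,000 bytes.
Track D: 20:52 (min:sec) = 1,252 s; 192,000 × 1,252 × 1 × 6 = 1,442,304,000 bytes.
Track E: 32 minutes 29 seconds = 1,949 s; 44,100 × 1,949 × 4 × 2 = 687,607,200 bytes.
Total = 3,642,353,250 bytes = 3642.35 MB.

3642.35 MB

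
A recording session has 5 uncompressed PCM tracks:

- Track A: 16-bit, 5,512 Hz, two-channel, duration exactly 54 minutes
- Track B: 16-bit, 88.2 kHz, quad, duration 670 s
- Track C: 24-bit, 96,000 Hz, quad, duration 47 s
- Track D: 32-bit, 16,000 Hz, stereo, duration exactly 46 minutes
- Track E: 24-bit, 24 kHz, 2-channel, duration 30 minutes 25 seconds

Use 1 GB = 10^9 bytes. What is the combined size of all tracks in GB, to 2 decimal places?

Track A: exactly 54 minutes = 3,240 s; 5,512 × 3,240 × 2 × 2 = 71,435,520 bytes.
Track B: 88,200 × 670 × 2 × 4 = 472,752,000 bytes.
Track C: 96,000 × 47 × 3 × 4 = 54,144,000 bytes.
Track D: exactly 46 minutes = 2,760 s; 16,000 × 2,760 × 4 × 2 = 353,280,000 bytes.
Track E: 30 minutes 25 seconds = 1,825 s; 24,000 × 1,825 × 3 × 2 = 262,800,000 bytes.
Total = 1,214,411,520 bytes = 1.21 GB.

1.21 GB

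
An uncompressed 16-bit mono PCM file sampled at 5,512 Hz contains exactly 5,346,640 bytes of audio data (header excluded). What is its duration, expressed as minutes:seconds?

Byte rate = 5,512 × 2 × 1 = 11,024 bytes/s.
Duration = 5,346,640 / 11,024 = 485 s.
485 s = 8:05.

8:05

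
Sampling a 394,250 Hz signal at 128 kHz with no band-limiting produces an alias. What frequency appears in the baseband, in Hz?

10,250 Hz

Nyquist = 128,000/2 = 64,000 Hz; 394,250 Hz exceeds it.
Alias = |394,250 − 3×128,000| = |394,250 − 384,000| = 10,250 Hz.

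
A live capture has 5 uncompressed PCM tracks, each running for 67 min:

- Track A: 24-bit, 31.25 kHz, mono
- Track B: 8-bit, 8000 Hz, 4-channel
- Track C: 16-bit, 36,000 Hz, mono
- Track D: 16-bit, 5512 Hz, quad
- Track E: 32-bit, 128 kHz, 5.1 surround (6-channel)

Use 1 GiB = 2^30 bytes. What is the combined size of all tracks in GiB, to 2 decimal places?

67 min = 4,020 s.
Track A: 31,250 × 4,020 × 3 × 1 = 376,875,000 bytes.
Track B: 8,000 × 4,020 × 1 × 4 = 128,640,000 bytes.
Track C: 36,000 × 4,020 × 2 × 1 = 289,440,000 bytes.
Track D: 5,512 × 4,020 × 2 × 4 = 177,265,920 bytes.
Track E: 128,000 × 4,020 × 4 × 6 = 12,349,440,000 bytes.
Total = 13,321,660,920 bytes = 12.41 GiB.

12.41 GiB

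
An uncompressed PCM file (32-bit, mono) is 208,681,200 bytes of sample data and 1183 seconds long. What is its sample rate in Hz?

44,100 Hz

Bytes = sample_rate × seconds × bytes_per_sample × channels.
sample_rate = 208,681,200 / (1,183 × 4 × 1) = 208,681,200 / 4,732 = 44,100 Hz.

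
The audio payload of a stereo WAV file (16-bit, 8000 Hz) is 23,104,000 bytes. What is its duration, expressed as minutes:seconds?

Byte rate = 8,000 × 2 × 2 = 32,000 bytes/s.
Duration = 23,104,000 / 32,000 = 722 s.
722 s = 12:02.

12:02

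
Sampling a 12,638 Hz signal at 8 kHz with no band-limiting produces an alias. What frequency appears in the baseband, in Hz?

3,362 Hz

Nyquist = 8,000/2 = 4,000 Hz; 12,638 Hz exceeds it.
Alias = |12,638 − 2×8,000| = |12,638 − 16,000| = 3,362 Hz.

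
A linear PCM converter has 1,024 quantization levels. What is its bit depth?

log2(1,024) = 10.

10 bits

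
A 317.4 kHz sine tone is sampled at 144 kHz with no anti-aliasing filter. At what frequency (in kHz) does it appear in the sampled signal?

Nyquist = 144,000/2 = 72,000 Hz; 317,400 Hz exceeds it.
Alias = |317,400 − 2×144,000| = |317,400 − 288,000| = 29,400 Hz = 29.4 kHz.

29.4 kHz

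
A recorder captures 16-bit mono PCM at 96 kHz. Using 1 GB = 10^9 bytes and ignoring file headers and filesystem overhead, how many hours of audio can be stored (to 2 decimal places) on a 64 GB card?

92.59 hours

Uncompressed byte rate = 96,000 × 2 × 1 = 192,000 bytes/s.
Capacity = 64 × 1,000,000,000 = 64,000,000,000 bytes.
64,000,000,000 / 192,000 ≈ 333333.33 s → 92.59 hours.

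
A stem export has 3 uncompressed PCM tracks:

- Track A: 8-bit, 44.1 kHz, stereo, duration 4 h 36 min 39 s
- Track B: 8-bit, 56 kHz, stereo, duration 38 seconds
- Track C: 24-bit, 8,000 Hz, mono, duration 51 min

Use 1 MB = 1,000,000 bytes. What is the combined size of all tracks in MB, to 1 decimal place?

1541.7 MB

Track A: 4 h 36 min 39 s = 16,599 s; 44,100 × 16,599 × 1 × 2 = 1,464,031,800 bytes.
Track B: 56,000 × 38 × 1 × 2 = 4,256,000 bytes.
Track C: 51 min = 3,060 s; 8,000 × 3,060 × 3 × 1 = 73,440,000 bytes.
Total = 1,541,727,800 bytes = 1541.7 MB.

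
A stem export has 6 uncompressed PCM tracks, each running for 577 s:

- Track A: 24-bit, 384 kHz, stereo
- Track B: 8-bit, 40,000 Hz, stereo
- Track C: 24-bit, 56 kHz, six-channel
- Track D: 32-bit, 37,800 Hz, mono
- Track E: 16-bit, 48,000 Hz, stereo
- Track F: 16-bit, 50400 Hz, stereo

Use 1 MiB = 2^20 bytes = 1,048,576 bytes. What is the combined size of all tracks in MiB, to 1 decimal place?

2166.3 MiB

Track A: 384,000 × 577 × 3 × 2 = 1,329,408,000 bytes.
Track B: 40,000 × 577 × 1 × 2 = 46,160,000 bytes.
Track C: 56,000 × 577 × 3 × 6 = 581,616,000 bytes.
Track D: 37,800 × 577 × 4 × 1 = 87,242,400 bytes.
Track E: 48,000 × 577 × 2 × 2 = 110,784,000 bytes.
Track F: 50,400 × 577 × 2 × 2 = 116,323,200 bytes.
Total = 2,271,533,600 bytes = 2166.3 MiB.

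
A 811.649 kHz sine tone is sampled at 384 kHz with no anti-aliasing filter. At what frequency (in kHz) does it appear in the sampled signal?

Nyquist = 384,000/2 = 192,000 Hz; 811,649 Hz exceeds it.
Alias = |811,649 − 2×384,000| = |811,649 − 768,000| = 43,649 Hz = 43.649 kHz.

43.649 kHz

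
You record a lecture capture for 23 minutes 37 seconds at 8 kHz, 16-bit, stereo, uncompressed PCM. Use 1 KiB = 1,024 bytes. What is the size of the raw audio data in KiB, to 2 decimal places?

Duration = 23 minutes 37 seconds = 1,417 s.
Bytes = 8,000 samples/s × 1,417 s × 2 bytes/sample × 2 ch = 45,344,000 bytes.
45,344,000 / 1,024 = 44281.25 KiB.

44281.25 KiB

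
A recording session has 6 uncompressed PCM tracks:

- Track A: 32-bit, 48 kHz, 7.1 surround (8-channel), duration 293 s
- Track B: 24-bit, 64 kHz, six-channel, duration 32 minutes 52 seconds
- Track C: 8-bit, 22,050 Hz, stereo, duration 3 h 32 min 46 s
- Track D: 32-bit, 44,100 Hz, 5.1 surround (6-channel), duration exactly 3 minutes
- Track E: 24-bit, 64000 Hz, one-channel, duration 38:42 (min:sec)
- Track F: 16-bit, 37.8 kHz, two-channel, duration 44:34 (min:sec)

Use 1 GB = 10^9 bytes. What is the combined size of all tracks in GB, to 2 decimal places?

Track A: 48,000 × 293 × 4 × 8 = 450,048,000 bytes.
Track B: 32 minutes 52 seconds = 1,972 s; 64,000 × 1,972 × 3 × 6 = 2,271,744,000 bytes.
Track C: 3 h 32 min 46 s = 12,766 s; 22,050 × 12,766 × 1 × 2 = 562,980,600 bytes.
Track D: exactly 3 minutes = 180 s; 44,100 × 180 × 4 × 6 = 190,512,000 bytes.
Track E: 38:42 (min:sec) = 2,322 s; 64,000 × 2,322 × 3 × 1 = 445,824,000 bytes.
Track F: 44:34 (min:sec) = 2,674 s; 37,800 × 2,674 × 2 × 2 = 404,308,800 bytes.
Total = 4,325,417,400 bytes = 4.33 GB.

4.33 GB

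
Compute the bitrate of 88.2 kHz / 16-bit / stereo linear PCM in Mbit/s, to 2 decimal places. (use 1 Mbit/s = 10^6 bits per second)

2.82 Mbit/s

Bit rate = 88,200 × 16 × 2 = 2,822,400 bits/s.
= 2.82 Mbit/s.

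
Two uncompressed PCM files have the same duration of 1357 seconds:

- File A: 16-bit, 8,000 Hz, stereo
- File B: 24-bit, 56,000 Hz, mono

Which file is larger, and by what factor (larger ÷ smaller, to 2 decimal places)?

File A: 8,000 × 2 × 2 = 32,000 bytes/s.
File B: 56,000 × 3 × 1 = 168,000 bytes/s.
File B is larger; ratio = 227,976,000 / 43,424,000 = 5.25.

File B, by a factor of 5.25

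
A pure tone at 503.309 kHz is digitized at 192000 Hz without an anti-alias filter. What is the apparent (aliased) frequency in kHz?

Nyquist = 192,000/2 = 96,000 Hz; 503,309 Hz exceeds it.
Alias = |503,309 − 3×192,000| = |503,309 − 576,000| = 72,691 Hz = 72.691 kHz.

72.691 kHz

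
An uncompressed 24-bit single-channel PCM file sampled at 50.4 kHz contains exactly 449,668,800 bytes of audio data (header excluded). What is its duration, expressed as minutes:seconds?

49:34

Byte rate = 50,400 × 3 × 1 = 151,200 bytes/s.
Duration = 449,668,800 / 151,200 = 2,974 s.
2,974 s = 49:34.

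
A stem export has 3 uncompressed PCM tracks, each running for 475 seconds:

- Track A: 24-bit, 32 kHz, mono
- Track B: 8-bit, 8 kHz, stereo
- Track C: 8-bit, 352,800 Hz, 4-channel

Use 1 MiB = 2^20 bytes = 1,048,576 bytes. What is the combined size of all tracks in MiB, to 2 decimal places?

690.00 MiB

Track A: 32,000 × 475 × 3 × 1 = 45,600,000 bytes.
Track B: 8,000 × 475 × 1 × 2 = 7,600,000 bytes.
Track C: 352,800 × 475 × 1 × 4 = 670,320,000 bytes.
Total = 723,520,000 bytes = 690.00 MiB.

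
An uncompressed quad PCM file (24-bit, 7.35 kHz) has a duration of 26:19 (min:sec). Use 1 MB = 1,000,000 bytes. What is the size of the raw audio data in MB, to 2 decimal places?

Duration = 26:19 (min:sec) = 1,579 s.
Bytes = 7,350 samples/s × 1,579 s × 3 bytes/sample × 4 ch = 139,267,800 bytes.
139,267,800 / 1,000,000 = 139.27 MB.

139.27 MB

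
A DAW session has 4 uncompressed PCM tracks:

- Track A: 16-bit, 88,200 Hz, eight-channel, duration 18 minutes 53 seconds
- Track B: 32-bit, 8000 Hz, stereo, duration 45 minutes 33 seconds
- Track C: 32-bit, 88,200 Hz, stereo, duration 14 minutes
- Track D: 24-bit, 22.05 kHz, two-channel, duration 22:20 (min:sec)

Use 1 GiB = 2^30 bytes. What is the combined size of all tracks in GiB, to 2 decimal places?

Track A: 18 minutes 53 seconds = 1,133 s; 88,200 × 1,133 × 2 × 8 = 1,598,889,600 bytes.
Track B: 45 minutes 33 seconds = 2,733 s; 8,000 × 2,733 × 4 × 2 = 174,912,000 bytes.
Track C: 14 minutes = 840 s; 88,200 × 840 × 4 × 2 = 592,704,000 bytes.
Track D: 22:20 (min:sec) = 1,340 s; 22,050 × 1,340 × 3 × 2 = 177,282,000 bytes.
Total = 2,543,787,600 bytes = 2.37 GiB.

2.37 GiB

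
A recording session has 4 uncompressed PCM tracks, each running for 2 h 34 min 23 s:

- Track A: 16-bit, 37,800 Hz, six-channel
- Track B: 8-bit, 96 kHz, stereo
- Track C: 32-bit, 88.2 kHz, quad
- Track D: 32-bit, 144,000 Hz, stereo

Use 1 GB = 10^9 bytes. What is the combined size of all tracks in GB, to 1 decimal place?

2 h 34 min 23 s = 9,263 s.
Track A: 37,800 × 9,263 × 2 × 6 = 4,201,696,800 bytes.
Track B: 96,000 × 9,263 × 1 × 2 = 1,778,496,000 bytes.
Track C: 88,200 × 9,263 × 4 × 4 = 13,071,945,600 bytes.
Track D: 144,000 × 9,263 × 4 × 2 = 10,670,976,000 bytes.
Total = 29,723,114,400 bytes = 29.7 GB.

29.7 GB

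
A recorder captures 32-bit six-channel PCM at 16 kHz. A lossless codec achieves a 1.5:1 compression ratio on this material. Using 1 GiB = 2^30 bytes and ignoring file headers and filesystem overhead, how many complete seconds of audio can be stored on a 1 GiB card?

4,194 seconds

Uncompressed byte rate = 16,000 × 4 × 6 = 384,000 bytes/s.
After 1.5:1 compression, effective rate ≈ 256000 bytes/s.
Capacity = 1 × 1,073,741,824 = 1,073,741,824 bytes.
1,073,741,824 / effective rate ≈ 4194.3 s → 4,194 seconds.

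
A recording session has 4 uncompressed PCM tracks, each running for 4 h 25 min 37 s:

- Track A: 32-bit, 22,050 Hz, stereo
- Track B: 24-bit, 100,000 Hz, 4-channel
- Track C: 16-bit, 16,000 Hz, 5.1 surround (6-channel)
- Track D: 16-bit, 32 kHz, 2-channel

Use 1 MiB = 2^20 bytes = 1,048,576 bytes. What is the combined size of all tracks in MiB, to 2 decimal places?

25783.09 MiB

4 h 25 min 37 s = 15,937 s.
Track A: 22,050 × 15,937 × 4 × 2 = 2,811,286,800 bytes.
Track B: 100,000 × 15,937 × 3 × 4 = 19,124,400,000 bytes.
Track C: 16,000 × 15,937 × 2 × 6 = 3,059,904,000 bytes.
Track D: 32,000 × 15,937 × 2 × 2 = 2,039,936,000 bytes.
Total = 27,035,526,800 bytes = 25783.09 MiB.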